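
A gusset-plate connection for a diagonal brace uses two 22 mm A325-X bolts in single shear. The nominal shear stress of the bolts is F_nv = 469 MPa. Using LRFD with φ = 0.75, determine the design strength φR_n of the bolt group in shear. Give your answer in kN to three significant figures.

267 kN

A_b = π × 22² / 4 = 380.1 mm².
R_n = F_nv · A_b · n · n_s = 469 × 380.1 × 2 × 1 / 1000 = 356.6 kN.
Design strength φR_n = 0.75 × 356.6 = 267 kN.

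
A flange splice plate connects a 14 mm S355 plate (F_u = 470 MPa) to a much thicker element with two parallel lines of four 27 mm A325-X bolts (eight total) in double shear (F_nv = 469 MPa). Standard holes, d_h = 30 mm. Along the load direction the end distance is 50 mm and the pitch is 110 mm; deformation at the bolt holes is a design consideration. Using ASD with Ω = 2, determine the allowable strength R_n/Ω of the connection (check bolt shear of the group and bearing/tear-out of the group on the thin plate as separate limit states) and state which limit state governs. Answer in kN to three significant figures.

1560 kN (bearing governs)

Bolt shear: A_b = π·27²/4 = 572.6 mm²; R_n = 469 × 572.6 × 8 × 2 / 1000 = 4296 kN → 4296 / 2 = 2150 kN.
Bearing (1.2 l_c t F_u ≤ 2.4 d t F_u): upper limit = 2.4·27·14·470 / 1000 = 426.4 kN.
  Edge l_c = 50 − 30/2 = 35 → r_n = 276.4 kN; interior l_c = 110 − 30 = 80 → r_n = 426.4 kN.
  R_n,bearing = 2·276.4 + 6·426.4 = 3111 kN → 3111 / 2 = 1560 kN.
Bearing governs: 1560 kN.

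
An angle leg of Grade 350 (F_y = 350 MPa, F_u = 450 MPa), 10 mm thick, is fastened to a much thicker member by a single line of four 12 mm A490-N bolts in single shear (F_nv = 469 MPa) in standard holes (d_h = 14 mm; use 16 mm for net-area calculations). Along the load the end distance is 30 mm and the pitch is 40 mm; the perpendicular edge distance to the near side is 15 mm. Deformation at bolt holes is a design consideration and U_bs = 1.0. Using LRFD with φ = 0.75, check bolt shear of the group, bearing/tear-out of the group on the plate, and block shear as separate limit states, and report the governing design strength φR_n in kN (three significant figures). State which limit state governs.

Bolt shear: A_b = π·12²/4 = 113.1 mm²; R_n = 469 × 113.1 × 4 × 1 / 1000 = 212.2 kN → 0.75 × 212.2 = 159 kN.
Bearing: edge l_c = 23, r_n = 124.2 kN; interior l_c = 26, r_n = 129.6 kN; R_n = 124.2 + 3·129.6 = 513 kN → 385 kN.
Block shear: A_gv = 1500, A_nv = 940, A_nt = 70 mm²; R_n = min(0.6F_uA_nv, 0.6F_yA_gv) + U_bs·F_u·A_nt = 285.3 kN → 214 kN.
Bolt shear governs: 159 kN.

159 kN (bolt shear governs)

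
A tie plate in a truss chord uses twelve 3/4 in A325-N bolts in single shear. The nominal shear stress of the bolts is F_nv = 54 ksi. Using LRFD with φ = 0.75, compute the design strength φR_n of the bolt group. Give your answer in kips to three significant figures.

A_b = π × 0.75² / 4 = 0.4418 in².
R_n = F_nv · A_b · n · n_s = 54 × 0.4418 × 12 × 1 = 286.3 kips.
Design strength φR_n = 0.75 × 286.3 = 215 kips.

215 kips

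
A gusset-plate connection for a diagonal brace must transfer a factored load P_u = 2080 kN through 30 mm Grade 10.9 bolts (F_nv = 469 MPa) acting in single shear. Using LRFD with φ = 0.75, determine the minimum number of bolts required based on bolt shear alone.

A_b = π·30²/4 = 706.9 mm².
Per-bolt design strength φR_n = 0.75 × 469 × 706.9 × 1 / 1000 = 248.6 kN.
n ≥ 2080 / 248.6 = 8.366 → use 9 bolts.

9 bolts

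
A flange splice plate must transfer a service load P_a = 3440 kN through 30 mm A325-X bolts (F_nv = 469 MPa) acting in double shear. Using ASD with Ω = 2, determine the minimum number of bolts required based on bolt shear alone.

11 bolts

A_b = π·30²/4 = 706.9 mm².
Per-bolt allowable strength R_n/Ω = 469 × 706.9 × 2 / 1000 / 2 = 331.5 kN.
n ≥ 3440 / 331.5 = 10.38 → use 11 bolts.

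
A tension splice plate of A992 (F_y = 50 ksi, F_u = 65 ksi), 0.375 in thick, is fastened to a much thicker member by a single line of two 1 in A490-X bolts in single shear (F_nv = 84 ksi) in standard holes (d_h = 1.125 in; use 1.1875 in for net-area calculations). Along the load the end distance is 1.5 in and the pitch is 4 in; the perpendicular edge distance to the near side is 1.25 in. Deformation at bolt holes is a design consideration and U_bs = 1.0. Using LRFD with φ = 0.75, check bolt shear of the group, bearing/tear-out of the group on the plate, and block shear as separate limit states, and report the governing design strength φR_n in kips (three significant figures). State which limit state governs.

52.8 kips (block shear governs)

Bolt shear: A_b = π·1²/4 = 0.7854 in²; R_n = 84 × 0.7854 × 2 × 1 = 131.9 kips → 0.75 × 131.9 = 99 kips.
Bearing: edge l_c = 0.9375, r_n = 27.42 kips; interior l_c = 2.875, r_n = 58.5 kips; R_n = 27.42 + 1·58.5 = 85.92 kips → 64.4 kips.
Block shear: A_gv = 2.062, A_nv = 1.395, A_nt = 0.2461 in²; R_n = min(0.6F_uA_nv, 0.6F_yA_gv) + U_bs·F_u·A_nt = 70.38 kips → 52.8 kips.
Block shear governs: 52.8 kips.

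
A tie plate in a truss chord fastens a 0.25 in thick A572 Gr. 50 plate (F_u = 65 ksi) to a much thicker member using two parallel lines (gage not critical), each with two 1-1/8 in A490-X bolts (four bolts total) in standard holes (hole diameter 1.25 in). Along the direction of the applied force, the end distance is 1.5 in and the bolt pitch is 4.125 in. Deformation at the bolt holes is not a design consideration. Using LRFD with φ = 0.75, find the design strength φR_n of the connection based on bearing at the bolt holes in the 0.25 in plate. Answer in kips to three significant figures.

Per bolt r_n = 1.5 l_c t F_u ≤ 3.0 d t F_u; upper limit = 3.0 × 1.125 × 0.25 × 65 = 54.84 kips.
Edge bolt: l_c = 1.5 − 1.25/2 = 0.875 in → 1.5 × 0.875 × 0.25 × 65 = 21.33 → r_n = 21.33 kips.
Interior bolts: l_c = 4.125 − 1.25 = 2.875 in → 1.5 × 2.875 × 0.25 × 65 = 70.08 → r_n = 54.84 kips.
R_n = 2 × 21.33 + 2 × 54.84 = 152.3 kips.
Design strength φR_n = 0.75 × 152.3 = 114 kips.

114 kips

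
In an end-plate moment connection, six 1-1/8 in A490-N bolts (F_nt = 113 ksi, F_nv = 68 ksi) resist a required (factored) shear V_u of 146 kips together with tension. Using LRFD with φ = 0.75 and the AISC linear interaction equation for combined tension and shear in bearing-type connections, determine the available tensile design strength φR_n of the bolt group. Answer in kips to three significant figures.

414 kips

A_b = π·1.125²/4 = 0.994 in²; f_rv = 146 / (6 × 0.994) = 24.48 ksi.
F'_nt = 1.3 F_nt − (F_nt / φF_nv) f_rv = 1.3·113 − (113/(0.75·68))·24.48 = 92.66 ksi, capped at F_nt → F'_nt = 92.66 ksi.
R_n = F'_nt · A_b · n = 92.66 × 0.994 × 6 = 552.6 kips.
Design strength φR_n = 0.75 × 552.6 = 414 kips.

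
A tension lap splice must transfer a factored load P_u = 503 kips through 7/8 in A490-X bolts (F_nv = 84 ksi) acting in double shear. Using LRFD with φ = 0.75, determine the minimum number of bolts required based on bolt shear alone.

A_b = π·0.875²/4 = 0.6013 in².
Per-bolt design strength φR_n = 0.75 × 84 × 0.6013 × 2 = 75.77 kips.
n ≥ 503 / 75.77 = 6.639 → use 7 bolts.

7 bolts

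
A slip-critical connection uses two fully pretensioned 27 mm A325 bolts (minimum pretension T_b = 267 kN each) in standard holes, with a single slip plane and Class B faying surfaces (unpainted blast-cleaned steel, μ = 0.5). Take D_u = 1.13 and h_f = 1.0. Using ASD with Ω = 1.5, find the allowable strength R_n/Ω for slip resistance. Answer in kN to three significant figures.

201 kN

R_n = μ · D_u · h_f · T_b · n_s · n_b = 0.5 × 1.13 × 1.0 × 267 × 1 × 2 = 301.7 kN.
Allowable strength R_n/Ω = 301.7 / 1.5 = 201 kN.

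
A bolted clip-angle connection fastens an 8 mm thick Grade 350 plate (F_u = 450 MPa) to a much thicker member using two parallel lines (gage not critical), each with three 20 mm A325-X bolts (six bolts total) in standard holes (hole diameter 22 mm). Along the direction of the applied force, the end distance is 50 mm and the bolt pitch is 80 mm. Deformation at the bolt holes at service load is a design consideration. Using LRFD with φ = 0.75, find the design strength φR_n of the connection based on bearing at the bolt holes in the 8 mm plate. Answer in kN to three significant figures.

Per bolt r_n = 1.2 l_c t F_u ≤ 2.4 d t F_u; upper limit = 2.4 × 20 × 8 × 450 / 1000 = 172.8 kN.
Edge bolt: l_c = 50 − 22/2 = 39 mm → 1.2 × 39 × 8 × 450 / 1000 = 168.5 → r_n = 168.5 kN.
Interior bolts: l_c = 80 − 22 = 58 mm → 1.2 × 58 × 8 × 450 / 1000 = 250.6 → r_n = 172.8 kN.
R_n = 2 × 168.5 + 4 × 172.8 = 1028 kN.
Design strength φR_n = 0.75 × 1028 = 771 kN.

771 kN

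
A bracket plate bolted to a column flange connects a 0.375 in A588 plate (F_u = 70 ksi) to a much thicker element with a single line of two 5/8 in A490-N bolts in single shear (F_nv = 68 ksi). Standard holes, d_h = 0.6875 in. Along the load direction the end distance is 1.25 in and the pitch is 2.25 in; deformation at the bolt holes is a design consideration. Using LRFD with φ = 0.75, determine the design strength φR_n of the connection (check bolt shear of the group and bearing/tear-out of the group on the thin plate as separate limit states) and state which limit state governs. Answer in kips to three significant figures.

31.3 kips (bolt shear governs)

Bolt shear: A_b = π·0.625²/4 = 0.3068 in²; R_n = 68 × 0.3068 × 2 × 1 = 41.72 kips → 0.75 × 41.72 = 31.3 kips.
Bearing (1.2 l_c t F_u ≤ 2.4 d t F_u): upper limit = 2.4·0.625·0.375·70 = 39.38 kips.
  Edge l_c = 1.25 − 0.6875/2 = 0.9062 → r_n = 28.55 kips; interior l_c = 2.25 − 0.6875 = 1.562 → r_n = 39.38 kips.
  R_n,bearing = 1·28.55 + 1·39.38 = 67.92 kips → 0.75 × 67.92 = 50.9 kips.
Bolt shear governs: 31.3 kips.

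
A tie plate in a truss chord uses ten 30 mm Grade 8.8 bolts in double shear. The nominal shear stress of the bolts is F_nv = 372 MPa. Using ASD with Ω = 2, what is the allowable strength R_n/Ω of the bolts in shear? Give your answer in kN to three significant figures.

2630 kN

A_b = π × 30² / 4 = 706.9 mm².
R_n = F_nv · A_b · n · n_s = 372 × 706.9 × 10 × 2 / 1000 = 5259 kN.
Allowable strength R_n/Ω = 5259 / 2 = 2630 kN.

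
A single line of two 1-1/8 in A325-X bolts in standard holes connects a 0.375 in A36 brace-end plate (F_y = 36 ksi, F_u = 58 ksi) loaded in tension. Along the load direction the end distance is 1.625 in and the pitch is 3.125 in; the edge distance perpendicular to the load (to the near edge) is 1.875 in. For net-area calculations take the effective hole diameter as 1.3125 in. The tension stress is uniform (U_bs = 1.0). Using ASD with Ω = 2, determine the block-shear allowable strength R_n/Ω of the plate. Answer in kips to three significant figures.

31.4 kips

Shear plane L_v = 1.625 + 1·3.125 = 4.75 in; A_gv = 4.75 × 0.375 = 1.781 in².
A_nv = (4.75 − 1.5·1.3125) × 0.375 = 1.043 in².
A_nt = (1.875 − 0.5·1.3125) × 0.375 = 0.457 in².
0.6 F_u A_nv = 36.3 kips; 0.6 F_y A_gv = 38.47 kips → shear rupture governs the shear term.
R_n = 36.3 + 1.0 × 58 × 0.457 = 62.8 kips.
Allowable strength R_n/Ω = 62.8 / 2 = 31.4 kips.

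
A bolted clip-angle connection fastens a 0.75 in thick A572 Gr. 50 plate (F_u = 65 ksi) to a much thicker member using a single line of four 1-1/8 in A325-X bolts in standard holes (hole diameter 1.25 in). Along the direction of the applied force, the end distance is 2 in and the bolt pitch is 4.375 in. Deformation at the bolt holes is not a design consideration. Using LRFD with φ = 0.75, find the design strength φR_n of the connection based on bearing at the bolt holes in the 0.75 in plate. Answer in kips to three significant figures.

Per bolt r_n = 1.5 l_c t F_u ≤ 3.0 d t F_u; upper limit = 3.0 × 1.125 × 0.75 × 65 = 164.5 kips.
Edge bolt: l_c = 2 − 1.25/2 = 1.375 in → 1.5 × 1.375 × 0.75 × 65 = 100.5 → r_n = 100.5 kips.
Interior bolts: l_c = 4.375 − 1.25 = 3.125 in → 1.5 × 3.125 × 0.75 × 65 = 228.5 → r_n = 164.5 kips.
R_n = 1 × 100.5 + 3 × 164.5 = 594.1 kips.
Design strength φR_n = 0.75 × 594.1 = 446 kips.

446 kips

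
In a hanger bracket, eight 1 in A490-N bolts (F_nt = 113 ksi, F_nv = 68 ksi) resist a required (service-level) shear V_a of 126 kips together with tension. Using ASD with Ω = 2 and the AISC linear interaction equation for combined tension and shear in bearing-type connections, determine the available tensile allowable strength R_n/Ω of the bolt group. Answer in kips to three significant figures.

252 kips

A_b = π·1²/4 = 0.7854 in²; f_rv = 126 / (8 × 0.7854) = 20.05 ksi.
F'_nt = 1.3 F_nt − (Ω F_nt / F_nv) f_rv = 1.3·113 − (2·113/68)·20.05 = 80.25 ksi, capped at F_nt → F'_nt = 80.25 ksi.
R_n = F'_nt · A_b · n = 80.25 × 0.7854 × 8 = 504.2 kips.
Allowable strength R_n/Ω = 504.2 / 2 = 252 kips.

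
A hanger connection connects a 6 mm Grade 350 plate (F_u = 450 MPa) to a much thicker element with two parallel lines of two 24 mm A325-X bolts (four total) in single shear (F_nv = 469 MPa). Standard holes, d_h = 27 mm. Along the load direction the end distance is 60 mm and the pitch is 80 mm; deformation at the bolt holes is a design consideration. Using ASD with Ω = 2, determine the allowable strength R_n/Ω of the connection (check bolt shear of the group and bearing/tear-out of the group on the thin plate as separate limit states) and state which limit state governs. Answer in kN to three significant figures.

Bolt shear: A_b = π·24²/4 = 452.4 mm²; R_n = 469 × 452.4 × 4 × 1 / 1000 = 848.7 kN → 848.7 / 2 = 424 kN.
Bearing (1.2 l_c t F_u ≤ 2.4 d t F_u): upper limit = 2.4·24·6·450 / 1000 = 155.5 kN.
  Edge l_c = 60 − 27/2 = 46.5 → r_n = 150.7 kN; interior l_c = 80 − 27 = 53 → r_n = 155.5 kN.
  R_n,bearing = 2·150.7 + 2·155.5 = 612.4 kN → 612.4 / 2 = 306 kN.
Bearing governs: 306 kN.

306 kN (bearing governs)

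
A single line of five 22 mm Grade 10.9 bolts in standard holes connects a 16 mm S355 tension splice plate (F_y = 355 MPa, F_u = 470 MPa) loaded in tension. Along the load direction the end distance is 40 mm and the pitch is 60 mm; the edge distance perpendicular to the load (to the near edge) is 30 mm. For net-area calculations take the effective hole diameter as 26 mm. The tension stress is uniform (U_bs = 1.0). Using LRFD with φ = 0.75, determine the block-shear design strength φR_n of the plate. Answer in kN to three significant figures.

Shear plane L_v = 40 + 4·60 = 280 mm; A_gv = 280 × 16 = 4480 mm².
A_nv = (280 − 4.5·26) × 16 = 2608 mm².
A_nt = (30 − 0.5·26) × 16 = 272 mm².
0.6 F_u A_nv = 735.5 kN; 0.6 F_y A_gv = 954.2 kN → shear rupture governs the shear term.
R_n = 735.5 + 1.0 × 470 × 272 / 1000 = 863.3 kN.
Design strength φR_n = 0.75 × 863.3 = 647 kN.

647 kN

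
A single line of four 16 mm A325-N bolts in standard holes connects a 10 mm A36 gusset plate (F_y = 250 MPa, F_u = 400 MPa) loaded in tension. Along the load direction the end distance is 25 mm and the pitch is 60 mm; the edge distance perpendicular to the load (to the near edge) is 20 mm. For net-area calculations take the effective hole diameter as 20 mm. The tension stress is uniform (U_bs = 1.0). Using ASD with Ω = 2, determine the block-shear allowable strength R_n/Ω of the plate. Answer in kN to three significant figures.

174 kN

Shear plane L_v = 25 + 3·60 = 205 mm; A_gv = 205 × 10 = 2050 mm².
A_nv = (205 − 3.5·20) × 10 = 1350 mm².
A_nt = (20 − 0.5·20) × 10 = 100 mm².
0.6 F_u A_nv = 324 kN; 0.6 F_y A_gv = 307.5 kN → shear yielding governs the shear term.
R_n = 307.5 + 1.0 × 400 × 100 / 1000 = 347.5 kN.
Allowable strength R_n/Ω = 347.5 / 2 = 174 kN.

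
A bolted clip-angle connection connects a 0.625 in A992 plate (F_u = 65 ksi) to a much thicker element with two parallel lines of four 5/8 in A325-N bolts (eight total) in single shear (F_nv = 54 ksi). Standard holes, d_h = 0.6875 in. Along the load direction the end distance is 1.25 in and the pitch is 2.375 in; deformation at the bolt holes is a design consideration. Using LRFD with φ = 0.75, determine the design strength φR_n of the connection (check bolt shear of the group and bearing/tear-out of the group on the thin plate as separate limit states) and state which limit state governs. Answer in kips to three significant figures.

Bolt shear: A_b = π·0.625²/4 = 0.3068 in²; R_n = 54 × 0.3068 × 8 × 1 = 132.5 kips → 0.75 × 132.5 = 99.4 kips.
Bearing (1.2 l_c t F_u ≤ 2.4 d t F_u): upper limit = 2.4·0.625·0.625·65 = 60.94 kips.
  Edge l_c = 1.25 − 0.6875/2 = 0.9062 → r_n = 44.18 kips; interior l_c = 2.375 − 0.6875 = 1.688 → r_n = 60.94 kips.
  R_n,bearing = 2·44.18 + 6·60.94 = 454 kips → 0.75 × 454 = 340 kips.
Bolt shear governs: 99.4 kips.

99.4 kips (bolt shear governs)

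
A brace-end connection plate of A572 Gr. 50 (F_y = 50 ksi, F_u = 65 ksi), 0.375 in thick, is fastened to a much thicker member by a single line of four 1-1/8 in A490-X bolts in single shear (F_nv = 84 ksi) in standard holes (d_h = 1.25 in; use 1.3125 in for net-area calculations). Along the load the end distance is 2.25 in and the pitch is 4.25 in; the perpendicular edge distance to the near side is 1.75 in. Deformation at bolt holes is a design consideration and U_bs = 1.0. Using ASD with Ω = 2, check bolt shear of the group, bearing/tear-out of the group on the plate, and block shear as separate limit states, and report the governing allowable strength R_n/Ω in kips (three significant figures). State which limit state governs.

Bolt shear: A_b = π·1.125²/4 = 0.994 in²; R_n = 84 × 0.994 × 4 × 1 = 334 kips → 334 / 2 = 167 kips.
Bearing: edge l_c = 1.625, r_n = 47.53 kips; interior l_c = 3, r_n = 65.81 kips; R_n = 47.53 + 3·65.81 = 245 kips → 122 kips.
Block shear: A_gv = 5.625, A_nv = 3.902, A_nt = 0.4102 in²; R_n = min(0.6F_uA_nv, 0.6F_yA_gv) + U_bs·F_u·A_nt = 178.9 kips → 89.4 kips.
Block shear governs: 89.4 kips.

89.4 kips (block shear governs)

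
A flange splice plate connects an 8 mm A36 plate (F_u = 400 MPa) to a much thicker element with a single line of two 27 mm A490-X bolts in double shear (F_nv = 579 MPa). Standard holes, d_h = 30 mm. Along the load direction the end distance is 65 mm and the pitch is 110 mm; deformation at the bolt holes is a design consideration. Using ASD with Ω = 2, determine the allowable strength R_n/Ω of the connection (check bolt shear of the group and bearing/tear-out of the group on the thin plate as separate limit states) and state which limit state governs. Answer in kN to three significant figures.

Bolt shear: A_b = π·27²/4 = 572.6 mm²; R_n = 579 × 572.6 × 2 × 2 / 1000 = 1326 kN → 1326 / 2 = 663 kN.
Bearing (1.2 l_c t F_u ≤ 2.4 d t F_u): upper limit = 2.4·27·8·400 / 1000 = 207.4 kN.
  Edge l_c = 65 − 30/2 = 50 → r_n = 192 kN; interior l_c = 110 − 30 = 80 → r_n = 207.4 kN.
  R_n,bearing = 1·192 + 1·207.4 = 399.4 kN → 399.4 / 2 = 200 kN.
Bearing governs: 200 kN.

200 kN (bearing governs)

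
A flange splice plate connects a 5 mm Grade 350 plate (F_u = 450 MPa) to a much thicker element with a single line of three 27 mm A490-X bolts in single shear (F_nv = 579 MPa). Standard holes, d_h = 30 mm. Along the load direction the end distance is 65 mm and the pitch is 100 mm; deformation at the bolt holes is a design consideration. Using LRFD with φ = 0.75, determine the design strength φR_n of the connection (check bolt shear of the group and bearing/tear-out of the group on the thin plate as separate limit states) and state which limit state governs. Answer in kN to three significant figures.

320 kN (bearing governs)

Bolt shear: A_b = π·27²/4 = 572.6 mm²; R_n = 579 × 572.6 × 3 × 1 / 1000 = 994.5 kN → 0.75 × 994.5 = 746 kN.
Bearing (1.2 l_c t F_u ≤ 2.4 d t F_u): upper limit = 2.4·27·5·450 / 1000 = 145.8 kN.
  Edge l_c = 65 − 30/2 = 50 → r_n = 135 kN; interior l_c = 100 − 30 = 70 → r_n = 145.8 kN.
  R_n,bearing = 1·135 + 2·145.8 = 426.6 kN → 0.75 × 426.6 = 320 kN.
Bearing governs: 320 kN.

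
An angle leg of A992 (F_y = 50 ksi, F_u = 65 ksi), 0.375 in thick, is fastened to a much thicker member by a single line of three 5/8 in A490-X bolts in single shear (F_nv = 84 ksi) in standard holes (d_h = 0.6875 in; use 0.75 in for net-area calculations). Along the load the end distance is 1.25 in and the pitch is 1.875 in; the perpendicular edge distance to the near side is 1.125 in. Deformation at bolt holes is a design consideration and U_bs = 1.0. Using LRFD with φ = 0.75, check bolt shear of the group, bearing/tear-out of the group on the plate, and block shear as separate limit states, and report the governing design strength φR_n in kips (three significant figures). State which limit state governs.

Bolt shear: A_b = π·0.625²/4 = 0.3068 in²; R_n = 84 × 0.3068 × 3 × 1 = 77.31 kips → 0.75 × 77.31 = 58 kips.
Bearing: edge l_c = 0.9062, r_n = 26.51 kips; interior l_c = 1.188, r_n = 34.73 kips; R_n = 26.51 + 2·34.73 = 95.98 kips → 72 kips.
Block shear: A_gv = 1.875, A_nv = 1.172, A_nt = 0.2812 in²; R_n = min(0.6F_uA_nv, 0.6F_yA_gv) + U_bs·F_u·A_nt = 63.98 kips → 48 kips.
Block shear governs: 48 kips.

48 kips (block shear governs)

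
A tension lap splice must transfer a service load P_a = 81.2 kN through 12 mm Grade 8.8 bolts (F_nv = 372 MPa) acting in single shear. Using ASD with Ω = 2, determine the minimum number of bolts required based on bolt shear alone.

A_b = π·12²/4 = 113.1 mm².
Per-bolt allowable strength R_n/Ω = 372 × 113.1 × 1 / 1000 / 2 = 21.04 kN.
n ≥ 81.2 / 21.04 = 3.86 → use 4 bolts.

4 bolts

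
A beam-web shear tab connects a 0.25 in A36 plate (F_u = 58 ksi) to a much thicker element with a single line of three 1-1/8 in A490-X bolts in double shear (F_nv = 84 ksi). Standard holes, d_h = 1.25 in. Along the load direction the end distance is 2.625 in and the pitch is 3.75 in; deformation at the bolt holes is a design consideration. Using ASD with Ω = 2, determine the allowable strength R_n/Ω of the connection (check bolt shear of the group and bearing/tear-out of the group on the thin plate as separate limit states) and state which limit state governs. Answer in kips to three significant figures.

Bolt shear: A_b = π·1.125²/4 = 0.994 in²; R_n = 84 × 0.994 × 3 × 2 = 501 kips → 501 / 2 = 250 kips.
Bearing (1.2 l_c t F_u ≤ 2.4 d t F_u): upper limit = 2.4·1.125·0.25·58 = 39.15 kips.
  Edge l_c = 2.625 − 1.25/2 = 2 → r_n = 34.8 kips; interior l_c = 3.75 − 1.25 = 2.5 → r_n = 39.15 kips.
  R_n,bearing = 1·34.8 + 2·39.15 = 113.1 kips → 113.1 / 2 = 56.5 kips.
Bearing governs: 56.5 kips.

56.5 kips (bearing governs)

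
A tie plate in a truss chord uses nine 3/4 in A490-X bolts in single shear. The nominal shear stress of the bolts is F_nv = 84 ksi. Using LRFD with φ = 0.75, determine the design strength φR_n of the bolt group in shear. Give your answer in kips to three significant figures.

250 kips

A_b = π × 0.75² / 4 = 0.4418 in².
R_n = F_nv · A_b · n · n_s = 84 × 0.4418 × 9 × 1 = 334 kips.
Design strength φR_n = 0.75 × 334 = 250 kips.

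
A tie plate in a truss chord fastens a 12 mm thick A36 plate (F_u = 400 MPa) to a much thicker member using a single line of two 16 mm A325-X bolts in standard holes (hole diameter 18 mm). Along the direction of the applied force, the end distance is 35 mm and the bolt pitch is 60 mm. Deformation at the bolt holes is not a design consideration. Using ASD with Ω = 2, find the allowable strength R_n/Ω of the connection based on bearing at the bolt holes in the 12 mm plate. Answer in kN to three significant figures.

Per bolt r_n = 1.5 l_c t F_u ≤ 3.0 d t F_u; upper limit = 3.0 × 16 × 12 × 400 / 1000 = 230.4 kN.
Edge bolt: l_c = 35 − 18/2 = 26 mm → 1.5 × 26 × 12 × 400 / 1000 = 187.2 → r_n = 187.2 kN.
Interior bolts: l_c = 60 − 18 = 42 mm → 1.5 × 42 × 12 × 400 / 1000 = 302.4 → r_n = 230.4 kN.
R_n = 1 × 187.2 + 1 × 230.4 = 417.6 kN.
Allowable strength R_n/Ω = 417.6 / 2 = 209 kN.

209 kN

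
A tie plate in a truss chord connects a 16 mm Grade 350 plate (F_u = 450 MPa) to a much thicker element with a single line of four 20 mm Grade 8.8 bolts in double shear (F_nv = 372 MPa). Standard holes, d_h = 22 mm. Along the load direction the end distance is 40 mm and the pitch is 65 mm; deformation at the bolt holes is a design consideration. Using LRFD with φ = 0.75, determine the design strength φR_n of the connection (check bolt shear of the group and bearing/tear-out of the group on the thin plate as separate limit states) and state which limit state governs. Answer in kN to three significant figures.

701 kN (bolt shear governs)

Bolt shear: A_b = π·20²/4 = 314.2 mm²; R_n = 372 × 314.2 × 4 × 2 / 1000 = 934.9 kN → 0.75 × 934.9 = 701 kN.
Bearing (1.2 l_c t F_u ≤ 2.4 d t F_u): upper limit = 2.4·20·16·450 / 1000 = 345.6 kN.
  Edge l_c = 40 − 22/2 = 29 → r_n = 250.6 kN; interior l_c = 65 − 22 = 43 → r_n = 345.6 kN.
  R_n,bearing = 1·250.6 + 3·345.6 = 1287 kN → 0.75 × 1287 = 966 kN.
Bolt shear governs: 701 kN.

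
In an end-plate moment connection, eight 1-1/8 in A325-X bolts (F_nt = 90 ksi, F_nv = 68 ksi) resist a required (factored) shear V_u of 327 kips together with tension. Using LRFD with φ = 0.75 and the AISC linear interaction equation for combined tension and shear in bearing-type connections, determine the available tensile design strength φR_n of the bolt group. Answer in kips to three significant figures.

A_b = π·1.125²/4 = 0.994 in²; f_rv = 327 / (8 × 0.994) = 41.12 ksi.
F'_nt = 1.3 F_nt − (F_nt / φF_nv) f_rv = 1.3·90 − (90/(0.75·68))·41.12 = 44.43 ksi, capped at F_nt → F'_nt = 44.43 ksi.
R_n = F'_nt · A_b · n = 44.43 × 0.994 × 8 = 353.3 kips.
Design strength φR_n = 0.75 × 353.3 = 265 kips.

265 kips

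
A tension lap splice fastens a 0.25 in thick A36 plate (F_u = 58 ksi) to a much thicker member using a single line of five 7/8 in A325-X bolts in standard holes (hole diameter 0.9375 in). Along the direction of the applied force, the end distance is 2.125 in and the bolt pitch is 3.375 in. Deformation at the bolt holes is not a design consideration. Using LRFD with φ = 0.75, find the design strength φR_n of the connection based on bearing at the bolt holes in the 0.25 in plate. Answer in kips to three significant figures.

Per bolt r_n = 1.5 l_c t F_u ≤ 3.0 d t F_u; upper limit = 3.0 × 0.875 × 0.25 × 58 = 38.06 kips.
Edge bolt: l_c = 2.125 − 0.9375/2 = 1.656 in → 1.5 × 1.656 × 0.25 × 58 = 36.02 → r_n = 36.02 kips.
Interior bolts: l_c = 3.375 − 0.9375 = 2.438 in → 1.5 × 2.438 × 0.25 × 58 = 53.02 → r_n = 38.06 kips.
R_n = 1 × 36.02 + 4 × 38.06 = 188.3 kips.
Design strength φR_n = 0.75 × 188.3 = 141 kips.

141 kips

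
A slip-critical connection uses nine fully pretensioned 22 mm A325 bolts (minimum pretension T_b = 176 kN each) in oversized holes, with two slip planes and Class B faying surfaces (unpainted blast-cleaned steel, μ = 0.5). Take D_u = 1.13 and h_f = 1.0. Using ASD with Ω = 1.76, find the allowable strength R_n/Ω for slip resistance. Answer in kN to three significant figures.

1020 kN

R_n = μ · D_u · h_f · T_b · n_s · n_b = 0.5 × 1.13 × 1.0 × 176 × 2 × 9 = 1790 kN.
Allowable strength R_n/Ω = 1790 / 1.76 = 1020 kN.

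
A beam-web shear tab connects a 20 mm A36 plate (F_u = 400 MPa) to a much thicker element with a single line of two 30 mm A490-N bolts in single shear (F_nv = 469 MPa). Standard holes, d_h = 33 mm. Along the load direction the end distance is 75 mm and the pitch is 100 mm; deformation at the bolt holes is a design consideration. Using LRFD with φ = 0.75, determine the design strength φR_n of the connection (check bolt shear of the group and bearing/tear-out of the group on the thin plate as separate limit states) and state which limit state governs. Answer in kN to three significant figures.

497 kN (bolt shear governs)

Bolt shear: A_b = π·30²/4 = 706.9 mm²; R_n = 469 × 706.9 × 2 × 1 / 1000 = 663 kN → 0.75 × 663 = 497 kN.
Bearing (1.2 l_c t F_u ≤ 2.4 d t F_u): upper limit = 2.4·30·20·400 / 1000 = 576 kN.
  Edge l_c = 75 − 33/2 = 58.5 → r_n = 561.6 kN; interior l_c = 100 − 33 = 67 → r_n = 576 kN.
  R_n,bearing = 1·561.6 + 1·576 = 1138 kN → 0.75 × 1138 = 853 kN.
Bolt shear governs: 497 kN.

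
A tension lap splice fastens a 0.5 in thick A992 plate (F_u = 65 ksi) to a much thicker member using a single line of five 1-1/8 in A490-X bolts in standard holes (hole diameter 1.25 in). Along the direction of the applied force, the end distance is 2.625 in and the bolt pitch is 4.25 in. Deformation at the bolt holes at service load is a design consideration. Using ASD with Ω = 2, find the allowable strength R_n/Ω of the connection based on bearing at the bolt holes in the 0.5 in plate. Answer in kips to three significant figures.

214 kips

Per bolt r_n = 1.2 l_c t F_u ≤ 2.4 d t F_u; upper limit = 2.4 × 1.125 × 0.5 × 65 = 87.75 kips.
Edge bolt: l_c = 2.625 − 1.25/2 = 2 in → 1.2 × 2 × 0.5 × 65 = 78 → r_n = 78 kips.
Interior bolts: l_c = 4.25 − 1.25 = 3 in → 1.2 × 3 × 0.5 × 65 = 117 → r_n = 87.75 kips.
R_n = 1 × 78 + 4 × 87.75 = 429 kips.
Allowable strength R_n/Ω = 429 / 2 = 214 kips.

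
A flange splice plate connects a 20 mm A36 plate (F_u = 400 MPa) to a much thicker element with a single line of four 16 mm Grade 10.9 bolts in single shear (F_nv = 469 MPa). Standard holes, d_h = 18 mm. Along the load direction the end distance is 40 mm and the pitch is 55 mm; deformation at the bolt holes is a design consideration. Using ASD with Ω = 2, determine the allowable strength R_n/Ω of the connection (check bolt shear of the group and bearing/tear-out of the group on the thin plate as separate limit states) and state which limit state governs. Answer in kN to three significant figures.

189 kN (bolt shear governs)

Bolt shear: A_b = π·16²/4 = 201.1 mm²; R_n = 469 × 201.1 × 4 × 1 / 1000 = 377.2 kN → 377.2 / 2 = 189 kN.
Bearing (1.2 l_c t F_u ≤ 2.4 d t F_u): upper limit = 2.4·16·20·400 / 1000 = 307.2 kN.
  Edge l_c = 40 − 18/2 = 31 → r_n = 297.6 kN; interior l_c = 55 − 18 = 37 → r_n = 307.2 kN.
  R_n,bearing = 1·297.6 + 3·307.2 = 1219 kN → 1219 / 2 = 610 kN.
Bolt shear governs: 189 kN.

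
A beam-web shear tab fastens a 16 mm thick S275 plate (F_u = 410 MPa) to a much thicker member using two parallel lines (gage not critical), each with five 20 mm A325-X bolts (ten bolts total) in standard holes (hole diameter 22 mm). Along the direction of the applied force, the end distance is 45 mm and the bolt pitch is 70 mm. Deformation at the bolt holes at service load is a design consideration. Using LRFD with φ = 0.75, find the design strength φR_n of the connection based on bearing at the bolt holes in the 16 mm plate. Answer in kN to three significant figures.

2290 kN

Per bolt r_n = 1.2 l_c t F_u ≤ 2.4 d t F_u; upper limit = 2.4 × 20 × 16 × 410 / 1000 = 314.9 kN.
Edge bolt: l_c = 45 − 22/2 = 34 mm → 1.2 × 34 × 16 × 410 / 1000 = 267.6 → r_n = 267.6 kN.
Interior bolts: l_c = 70 − 22 = 48 mm → 1.2 × 48 × 16 × 410 / 1000 = 377.9 → r_n = 314.9 kN.
R_n = 2 × 267.6 + 8 × 314.9 = 3054 kN.
Design strength φR_n = 0.75 × 3054 = 2290 kN.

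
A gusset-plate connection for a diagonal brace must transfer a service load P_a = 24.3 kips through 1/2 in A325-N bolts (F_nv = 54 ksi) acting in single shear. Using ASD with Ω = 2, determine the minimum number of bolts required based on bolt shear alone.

5 bolts

A_b = π·0.5²/4 = 0.1963 in².
Per-bolt allowable strength R_n/Ω = 54 × 0.1963 × 1 / 2 = 5.301 kips.
n ≥ 24.3 / 5.301 = 4.584 → use 5 bolts.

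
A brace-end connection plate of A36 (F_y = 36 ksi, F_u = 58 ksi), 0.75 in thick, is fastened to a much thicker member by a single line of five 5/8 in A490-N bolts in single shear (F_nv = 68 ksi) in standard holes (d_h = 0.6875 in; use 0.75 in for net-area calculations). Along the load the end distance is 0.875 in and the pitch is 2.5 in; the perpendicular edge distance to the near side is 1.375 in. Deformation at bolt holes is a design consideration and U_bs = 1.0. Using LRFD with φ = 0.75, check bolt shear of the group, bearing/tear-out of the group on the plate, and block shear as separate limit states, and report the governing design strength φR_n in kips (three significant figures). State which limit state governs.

Bolt shear: A_b = π·0.625²/4 = 0.3068 in²; R_n = 68 × 0.3068 × 5 × 1 = 104.3 kips → 0.75 × 104.3 = 78.2 kips.
Bearing: edge l_c = 0.5312, r_n = 27.73 kips; interior l_c = 1.812, r_n = 65.25 kips; R_n = 27.73 + 4·65.25 = 288.7 kips → 217 kips.
Block shear: A_gv = 8.156, A_nv = 5.625, A_nt = 0.75 in²; R_n = min(0.6F_uA_nv, 0.6F_yA_gv) + U_bs·F_u·A_nt = 219.7 kips → 165 kips.
Bolt shear governs: 78.2 kips.

78.2 kips (bolt shear governs)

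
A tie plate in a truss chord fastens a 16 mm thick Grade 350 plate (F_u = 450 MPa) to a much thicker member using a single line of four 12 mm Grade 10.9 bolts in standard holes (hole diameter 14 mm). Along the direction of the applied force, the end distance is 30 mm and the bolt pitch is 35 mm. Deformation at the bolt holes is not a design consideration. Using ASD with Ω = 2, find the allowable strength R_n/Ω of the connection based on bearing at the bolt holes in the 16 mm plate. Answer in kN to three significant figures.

464 kN

Per bolt r_n = 1.5 l_c t F_u ≤ 3.0 d t F_u; upper limit = 3.0 × 12 × 16 × 450 / 1000 = 259.2 kN.
Edge bolt: l_c = 30 − 14/2 = 23 mm → 1.5 × 23 × 16 × 450 / 1000 = 248.4 → r_n = 248.4 kN.
Interior bolts: l_c = 35 − 14 = 21 mm → 1.5 × 21 × 16 × 450 / 1000 = 226.8 → r_n = 226.8 kN.
R_n = 1 × 248.4 + 3 × 226.8 = 928.8 kN.
Allowable strength R_n/Ω = 928.8 / 2 = 464 kN.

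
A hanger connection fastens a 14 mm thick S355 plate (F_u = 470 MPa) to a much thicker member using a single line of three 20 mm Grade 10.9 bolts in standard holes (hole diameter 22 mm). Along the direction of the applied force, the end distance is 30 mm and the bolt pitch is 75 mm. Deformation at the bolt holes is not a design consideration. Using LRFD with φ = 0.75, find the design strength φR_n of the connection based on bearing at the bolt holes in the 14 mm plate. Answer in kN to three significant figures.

Per bolt r_n = 1.5 l_c t F_u ≤ 3.0 d t F_u; upper limit = 3.0 × 20 × 14 × 470 / 1000 = 394.8 kN.
Edge bolt: l_c = 30 − 22/2 = 19 mm → 1.5 × 19 × 14 × 470 / 1000 = 187.5 → r_n = 187.5 kN.
Interior bolts: l_c = 75 − 22 = 53 mm → 1.5 × 53 × 14 × 470 / 1000 = 523.1 → r_n = 394.8 kN.
R_n = 1 × 187.5 + 2 × 394.8 = 977.1 kN.
Design strength φR_n = 0.75 × 977.1 = 733 kN.

733 kN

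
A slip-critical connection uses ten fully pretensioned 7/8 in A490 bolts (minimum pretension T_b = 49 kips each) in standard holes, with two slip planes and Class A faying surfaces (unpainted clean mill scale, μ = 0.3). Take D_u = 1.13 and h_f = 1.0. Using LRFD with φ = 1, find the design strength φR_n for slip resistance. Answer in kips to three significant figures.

R_n = μ · D_u · h_f · T_b · n_s · n_b = 0.3 × 1.13 × 1.0 × 49 × 2 × 10 = 332.2 kips.
Design strength φR_n = 1 × 332.2 = 332 kips.

332 kips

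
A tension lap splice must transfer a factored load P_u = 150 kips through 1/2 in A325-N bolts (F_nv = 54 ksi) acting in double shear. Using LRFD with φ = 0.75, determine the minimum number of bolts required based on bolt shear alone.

10 bolts

A_b = π·0.5²/4 = 0.1963 in².
Per-bolt design strength φR_n = 0.75 × 54 × 0.1963 × 2 = 15.9 kips.
n ≥ 150 / 15.9 = 9.431 → use 10 bolts.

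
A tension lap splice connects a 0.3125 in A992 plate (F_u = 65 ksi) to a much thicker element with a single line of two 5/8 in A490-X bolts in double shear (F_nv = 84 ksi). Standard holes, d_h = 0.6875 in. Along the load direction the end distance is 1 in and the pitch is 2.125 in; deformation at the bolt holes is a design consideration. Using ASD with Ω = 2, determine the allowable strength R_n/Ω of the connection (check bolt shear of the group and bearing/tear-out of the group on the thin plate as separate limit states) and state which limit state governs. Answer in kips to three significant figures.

23.2 kips (bearing governs)

Bolt shear: A_b = π·0.625²/4 = 0.3068 in²; R_n = 84 × 0.3068 × 2 × 2 = 103.1 kips → 103.1 / 2 = 51.5 kips.
Bearing (1.2 l_c t F_u ≤ 2.4 d t F_u): upper limit = 2.4·0.625·0.3125·65 = 30.47 kips.
  Edge l_c = 1 − 0.6875/2 = 0.6562 → r_n = 16 kips; interior l_c = 2.125 − 0.6875 = 1.438 → r_n = 30.47 kips.
  R_n,bearing = 1·16 + 1·30.47 = 46.46 kips → 46.46 / 2 = 23.2 kips.
Bearing governs: 23.2 kips.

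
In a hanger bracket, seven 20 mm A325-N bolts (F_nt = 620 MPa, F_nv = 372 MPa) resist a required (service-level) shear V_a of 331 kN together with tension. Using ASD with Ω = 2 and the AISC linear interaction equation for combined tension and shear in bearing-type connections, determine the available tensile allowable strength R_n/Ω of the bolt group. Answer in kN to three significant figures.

A_b = π·20²/4 = 314.2 mm²; f_rv = 331 × 1000 / (7 × 314.2) = 150.5 MPa.
F'_nt = 1.3 F_nt − (Ω F_nt / F_nv) f_rv = 1.3·620 − (2·620/372)·150.5 = 304.3 MPa, capped at F_nt → F'_nt = 304.3 MPa.
R_n = F'_nt · A_b · n = 304.3 × 314.2 × 7 / 1000 = 669.2 kN.
Allowable strength R_n/Ω = 669.2 / 2 = 335 kN.

335 kN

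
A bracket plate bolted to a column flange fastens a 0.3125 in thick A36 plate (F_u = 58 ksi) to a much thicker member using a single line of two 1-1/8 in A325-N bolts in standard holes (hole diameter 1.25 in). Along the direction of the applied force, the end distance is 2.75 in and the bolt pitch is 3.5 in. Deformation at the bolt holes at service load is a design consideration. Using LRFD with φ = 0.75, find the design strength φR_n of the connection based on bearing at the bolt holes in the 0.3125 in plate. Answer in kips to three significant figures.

Per bolt r_n = 1.2 l_c t F_u ≤ 2.4 d t F_u; upper limit = 2.4 × 1.125 × 0.3125 × 58 = 48.94 kips.
Edge bolt: l_c = 2.75 − 1.25/2 = 2.125 in → 1.2 × 2.125 × 0.3125 × 58 = 46.22 → r_n = 46.22 kips.
Interior bolts: l_c = 3.5 − 1.25 = 2.25 in → 1.2 × 2.25 × 0.3125 × 58 = 48.94 → r_n = 48.94 kips.
R_n = 1 × 46.22 + 1 × 48.94 = 95.16 kips.
Design strength φR_n = 0.75 × 95.16 = 71.4 kips.

71.4 kips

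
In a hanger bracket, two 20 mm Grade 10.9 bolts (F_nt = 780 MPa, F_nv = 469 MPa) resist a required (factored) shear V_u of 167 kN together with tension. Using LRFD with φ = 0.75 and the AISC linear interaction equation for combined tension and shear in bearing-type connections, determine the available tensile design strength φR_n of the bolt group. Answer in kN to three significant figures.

A_b = π·20²/4 = 314.2 mm²; f_rv = 167 × 1000 / (2 × 314.2) = 265.8 MPa.
F'_nt = 1.3 F_nt − (F_nt / φF_nv) f_rv = 1.3·780 − (780/(0.75·469))·265.8 = 424.6 MPa, capped at F_nt → F'_nt = 424.6 MPa.
R_n = F'_nt · A_b · n = 424.6 × 314.2 × 2 / 1000 = 266.8 kN.
Design strength φR_n = 0.75 × 266.8 = 200 kN.

200 kN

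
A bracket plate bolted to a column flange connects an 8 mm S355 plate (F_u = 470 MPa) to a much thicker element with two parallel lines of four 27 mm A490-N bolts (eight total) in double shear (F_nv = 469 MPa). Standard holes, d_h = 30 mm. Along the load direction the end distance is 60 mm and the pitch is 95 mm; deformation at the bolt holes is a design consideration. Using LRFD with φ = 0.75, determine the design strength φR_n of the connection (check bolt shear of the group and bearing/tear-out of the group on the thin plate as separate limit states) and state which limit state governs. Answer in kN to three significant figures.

Bolt shear: A_b = π·27²/4 = 572.6 mm²; R_n = 469 × 572.6 × 8 × 2 / 1000 = 4296 kN → 0.75 × 4296 = 3220 kN.
Bearing (1.2 l_c t F_u ≤ 2.4 d t F_u): upper limit = 2.4·27·8·470 / 1000 = 243.6 kN.
  Edge l_c = 60 − 30/2 = 45 → r_n = 203 kN; interior l_c = 95 − 30 = 65 → r_n = 243.6 kN.
  R_n,bearing = 2·203 + 6·243.6 = 1868 kN → 0.75 × 1868 = 1400 kN.
Bearing governs: 1400 kN.

1400 kN (bearing governs)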